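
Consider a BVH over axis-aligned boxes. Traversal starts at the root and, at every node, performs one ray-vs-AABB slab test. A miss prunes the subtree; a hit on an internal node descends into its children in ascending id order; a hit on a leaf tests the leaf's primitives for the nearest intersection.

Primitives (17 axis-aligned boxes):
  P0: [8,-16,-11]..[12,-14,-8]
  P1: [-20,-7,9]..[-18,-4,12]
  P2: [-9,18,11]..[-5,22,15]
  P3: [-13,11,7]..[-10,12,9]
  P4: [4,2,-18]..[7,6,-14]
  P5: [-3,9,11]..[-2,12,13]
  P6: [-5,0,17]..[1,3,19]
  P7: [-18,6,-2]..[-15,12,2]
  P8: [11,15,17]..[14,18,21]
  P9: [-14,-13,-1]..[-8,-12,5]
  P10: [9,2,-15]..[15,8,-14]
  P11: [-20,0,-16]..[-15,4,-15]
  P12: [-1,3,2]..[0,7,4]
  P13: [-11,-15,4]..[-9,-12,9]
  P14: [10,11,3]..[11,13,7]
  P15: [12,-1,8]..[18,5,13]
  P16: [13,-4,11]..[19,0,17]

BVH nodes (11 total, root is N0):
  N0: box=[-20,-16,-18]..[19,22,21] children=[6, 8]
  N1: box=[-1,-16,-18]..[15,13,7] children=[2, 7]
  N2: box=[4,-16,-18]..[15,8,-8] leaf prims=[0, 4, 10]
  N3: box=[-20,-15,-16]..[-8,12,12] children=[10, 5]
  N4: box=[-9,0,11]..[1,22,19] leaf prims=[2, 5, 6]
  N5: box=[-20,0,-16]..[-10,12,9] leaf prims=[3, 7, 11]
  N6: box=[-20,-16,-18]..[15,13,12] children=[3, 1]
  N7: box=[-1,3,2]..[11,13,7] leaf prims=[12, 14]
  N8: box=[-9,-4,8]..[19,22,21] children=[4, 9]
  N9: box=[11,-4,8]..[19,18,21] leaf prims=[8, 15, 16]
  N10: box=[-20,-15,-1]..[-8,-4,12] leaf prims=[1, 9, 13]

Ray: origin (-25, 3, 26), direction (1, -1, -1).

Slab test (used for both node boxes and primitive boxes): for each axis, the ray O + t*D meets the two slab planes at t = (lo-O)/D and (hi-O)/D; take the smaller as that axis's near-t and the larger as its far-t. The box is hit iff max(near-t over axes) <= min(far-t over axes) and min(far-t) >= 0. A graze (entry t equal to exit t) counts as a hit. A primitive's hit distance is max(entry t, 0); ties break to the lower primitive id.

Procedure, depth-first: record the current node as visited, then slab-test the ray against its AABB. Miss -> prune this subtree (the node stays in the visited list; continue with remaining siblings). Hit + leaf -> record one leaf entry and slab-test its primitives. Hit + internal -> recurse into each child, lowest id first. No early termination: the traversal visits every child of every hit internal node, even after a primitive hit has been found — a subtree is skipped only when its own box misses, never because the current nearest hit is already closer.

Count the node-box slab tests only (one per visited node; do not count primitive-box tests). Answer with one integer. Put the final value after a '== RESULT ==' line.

Walk:
N0 x:[5,44] y:[-19,19] z:[5,44] -> hit [5,19], descend [6, 8]
  N6 x:[5,40] y:[-10,19] z:[14,44] -> hit [14,19], descend [1, 3]
    N1 x:[24,40] y:[-10,19] z:[19,44] -> miss, prune
    N3 x:[5,17] y:[-9,18] z:[14,42] -> hit [14,17], descend [5, 10]
      N5 x:[5,15] y:[-9,3] z:[17,42] -> miss, prune
      N10 x:[5,17] y:[7,18] z:[14,27] -> hit [14,17] leaf, test {P1(miss), P9(miss), P13(miss)}
  N8 x:[16,44] y:[-19,7] z:[5,18] -> miss, prune

Visited [0, 6, 1, 3, 5, 10, 8]. Tests: 7 box, 1 leaf. Nearest: miss.

== RESULT ==
7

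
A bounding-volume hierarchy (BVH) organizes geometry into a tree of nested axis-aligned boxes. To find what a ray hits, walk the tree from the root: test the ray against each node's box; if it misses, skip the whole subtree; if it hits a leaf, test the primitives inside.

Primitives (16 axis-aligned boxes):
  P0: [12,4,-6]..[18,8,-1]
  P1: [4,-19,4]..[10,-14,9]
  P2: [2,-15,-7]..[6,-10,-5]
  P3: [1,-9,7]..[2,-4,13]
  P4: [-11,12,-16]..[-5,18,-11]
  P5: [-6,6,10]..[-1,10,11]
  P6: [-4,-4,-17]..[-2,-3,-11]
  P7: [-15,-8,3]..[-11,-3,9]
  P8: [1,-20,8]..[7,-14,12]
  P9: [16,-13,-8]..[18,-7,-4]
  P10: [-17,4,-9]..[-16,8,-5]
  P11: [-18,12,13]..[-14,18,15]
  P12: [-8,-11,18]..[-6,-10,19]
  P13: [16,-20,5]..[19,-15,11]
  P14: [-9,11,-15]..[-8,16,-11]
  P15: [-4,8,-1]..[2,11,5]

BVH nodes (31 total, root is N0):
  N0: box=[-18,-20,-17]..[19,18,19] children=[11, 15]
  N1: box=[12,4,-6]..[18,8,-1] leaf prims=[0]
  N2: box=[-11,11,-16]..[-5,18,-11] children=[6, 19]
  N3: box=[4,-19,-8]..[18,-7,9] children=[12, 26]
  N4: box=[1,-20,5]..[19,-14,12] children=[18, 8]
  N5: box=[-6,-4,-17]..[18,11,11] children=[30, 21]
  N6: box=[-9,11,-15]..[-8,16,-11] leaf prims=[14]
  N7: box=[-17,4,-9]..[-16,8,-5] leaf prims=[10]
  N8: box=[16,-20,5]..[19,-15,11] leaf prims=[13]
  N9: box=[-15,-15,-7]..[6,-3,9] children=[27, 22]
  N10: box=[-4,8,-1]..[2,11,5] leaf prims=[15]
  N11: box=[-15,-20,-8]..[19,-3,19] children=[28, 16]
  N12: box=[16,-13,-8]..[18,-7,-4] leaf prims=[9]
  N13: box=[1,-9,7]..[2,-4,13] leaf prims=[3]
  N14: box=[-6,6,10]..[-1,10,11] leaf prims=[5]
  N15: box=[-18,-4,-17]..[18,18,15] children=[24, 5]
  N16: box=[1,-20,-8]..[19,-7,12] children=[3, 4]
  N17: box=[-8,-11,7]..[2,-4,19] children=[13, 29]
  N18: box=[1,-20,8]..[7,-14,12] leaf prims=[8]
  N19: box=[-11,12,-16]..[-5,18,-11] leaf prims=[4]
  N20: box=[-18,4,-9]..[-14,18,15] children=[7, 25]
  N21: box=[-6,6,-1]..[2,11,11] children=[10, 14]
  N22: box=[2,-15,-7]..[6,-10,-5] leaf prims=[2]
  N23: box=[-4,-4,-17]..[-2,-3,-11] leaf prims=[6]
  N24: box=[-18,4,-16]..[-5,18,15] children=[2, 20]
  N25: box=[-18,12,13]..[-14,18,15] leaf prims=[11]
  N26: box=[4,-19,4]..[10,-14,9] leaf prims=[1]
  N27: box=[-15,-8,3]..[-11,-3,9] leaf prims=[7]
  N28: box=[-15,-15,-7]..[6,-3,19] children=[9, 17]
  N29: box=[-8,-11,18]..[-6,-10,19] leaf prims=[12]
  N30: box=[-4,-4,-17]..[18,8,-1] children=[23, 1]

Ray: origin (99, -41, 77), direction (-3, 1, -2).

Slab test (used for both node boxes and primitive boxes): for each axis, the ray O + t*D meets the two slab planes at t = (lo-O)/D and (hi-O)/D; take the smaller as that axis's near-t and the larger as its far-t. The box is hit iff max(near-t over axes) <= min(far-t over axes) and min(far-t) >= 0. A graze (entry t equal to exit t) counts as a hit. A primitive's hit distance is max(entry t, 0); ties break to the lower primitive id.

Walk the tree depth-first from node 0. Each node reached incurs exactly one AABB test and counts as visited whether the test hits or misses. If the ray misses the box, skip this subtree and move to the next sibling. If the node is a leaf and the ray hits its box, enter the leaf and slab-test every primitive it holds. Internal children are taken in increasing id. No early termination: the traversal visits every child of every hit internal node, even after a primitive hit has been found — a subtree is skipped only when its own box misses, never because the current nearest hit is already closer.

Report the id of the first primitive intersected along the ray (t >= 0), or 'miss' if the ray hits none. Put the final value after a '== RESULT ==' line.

Walk:
N0 x:[80/3,39] y:[21,59] z:[29,47] -> hit [29,39], descend [11, 15]
  N11 x:[80/3,38] y:[21,38] z:[29,85/2] -> hit [29,38], descend [16, 28]
    N16 x:[80/3,98/3] y:[21,34] z:[65/2,85/2] -> hit [65/2,98/3], descend [3, 4]
      N3 x:[27,95/3] y:[22,34] z:[34,85/2] -> miss, prune
      N4 x:[80/3,98/3] y:[21,27] z:[65/2,36] -> miss, prune
    N28 x:[31,38] y:[26,38] z:[29,42] -> hit [31,38], descend [9, 17]
      N9 x:[31,38] y:[26,38] z:[34,42] -> hit [34,38], descend [22, 27]
        N22 x:[31,97/3] y:[26,31] z:[41,42] -> miss, prune
        N27 x:[110/3,38] y:[33,38] z:[34,37] -> hit [110/3,37] leaf, test {P7@t=110/3}
      N17 x:[97/3,107/3] y:[30,37] z:[29,35] -> hit [97/3,35], descend [13, 29]
        N13 x:[97/3,98/3] y:[32,37] z:[32,35] -> hit [97/3,98/3] leaf, test {P3@t=97/3}
        N29 x:[35,107/3] y:[30,31] z:[29,59/2] -> miss, prune
  N15 x:[27,39] y:[37,59] z:[31,47] -> hit [37,39], descend [5, 24]
    N5 x:[27,35] y:[37,52] z:[33,47] -> miss, prune
    N24 x:[104/3,39] y:[45,59] z:[31,93/2] -> miss, prune

Summary -> nodes [0, 11, 16, 3, 4, 28, 9, 22, 27, 17, 13, 29, 15, 5, 24]; box-tests=15; leaf-entries=2; first=P3

== RESULT ==
3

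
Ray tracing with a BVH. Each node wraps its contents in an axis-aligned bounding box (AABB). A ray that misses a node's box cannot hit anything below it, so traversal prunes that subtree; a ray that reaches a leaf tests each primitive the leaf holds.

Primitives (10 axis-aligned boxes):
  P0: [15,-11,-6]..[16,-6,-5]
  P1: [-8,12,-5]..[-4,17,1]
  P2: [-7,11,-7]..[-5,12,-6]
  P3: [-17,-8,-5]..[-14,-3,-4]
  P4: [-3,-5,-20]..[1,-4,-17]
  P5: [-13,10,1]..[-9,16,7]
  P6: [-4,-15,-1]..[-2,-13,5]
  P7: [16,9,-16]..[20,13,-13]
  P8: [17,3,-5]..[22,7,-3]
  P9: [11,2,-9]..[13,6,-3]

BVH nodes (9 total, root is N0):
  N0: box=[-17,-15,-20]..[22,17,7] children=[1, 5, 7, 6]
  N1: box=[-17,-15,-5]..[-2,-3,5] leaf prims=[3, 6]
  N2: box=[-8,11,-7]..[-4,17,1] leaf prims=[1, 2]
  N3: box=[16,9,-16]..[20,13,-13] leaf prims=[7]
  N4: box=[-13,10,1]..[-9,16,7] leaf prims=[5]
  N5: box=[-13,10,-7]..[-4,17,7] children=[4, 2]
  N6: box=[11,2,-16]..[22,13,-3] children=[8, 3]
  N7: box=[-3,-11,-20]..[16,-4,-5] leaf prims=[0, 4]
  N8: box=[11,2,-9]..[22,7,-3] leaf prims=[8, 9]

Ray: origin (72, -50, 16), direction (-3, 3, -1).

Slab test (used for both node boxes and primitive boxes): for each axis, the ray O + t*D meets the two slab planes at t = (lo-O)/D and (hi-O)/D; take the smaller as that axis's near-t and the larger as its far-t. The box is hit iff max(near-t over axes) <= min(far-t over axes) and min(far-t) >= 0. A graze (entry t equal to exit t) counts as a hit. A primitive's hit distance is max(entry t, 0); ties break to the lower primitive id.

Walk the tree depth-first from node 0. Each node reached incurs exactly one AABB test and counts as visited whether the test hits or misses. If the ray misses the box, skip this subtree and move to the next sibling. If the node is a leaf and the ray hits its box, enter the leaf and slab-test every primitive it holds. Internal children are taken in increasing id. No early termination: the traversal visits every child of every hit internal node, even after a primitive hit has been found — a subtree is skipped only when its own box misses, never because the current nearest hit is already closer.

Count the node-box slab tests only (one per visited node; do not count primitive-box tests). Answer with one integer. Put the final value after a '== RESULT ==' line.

Trace the traversal:
N0 x:[50/3,89/3] y:[35/3,67/3] z:[9,36] -> hit [50/3,67/3], descend [1, 5, 6, 7]
  N1 x:[74/3,89/3] y:[35/3,47/3] z:[11,21] -> miss, prune
  N5 x:[76/3,85/3] y:[20,67/3] z:[9,23] -> miss, prune
  N6 x:[50/3,61/3] y:[52/3,21] z:[19,32] -> hit [19,61/3], descend [3, 8]
    N3 x:[52/3,56/3] y:[59/3,21] z:[29,32] -> miss, prune
    N8 x:[50/3,61/3] y:[52/3,19] z:[19,25] -> hit [19,19] leaf, test {P8(miss), P9(miss)}
  N7 x:[56/3,25] y:[13,46/3] z:[21,36] -> miss, prune

Summary -> nodes [0, 1, 5, 6, 3, 8, 7]; box-tests=7; leaf-entries=1; first=miss

== RESULT ==
7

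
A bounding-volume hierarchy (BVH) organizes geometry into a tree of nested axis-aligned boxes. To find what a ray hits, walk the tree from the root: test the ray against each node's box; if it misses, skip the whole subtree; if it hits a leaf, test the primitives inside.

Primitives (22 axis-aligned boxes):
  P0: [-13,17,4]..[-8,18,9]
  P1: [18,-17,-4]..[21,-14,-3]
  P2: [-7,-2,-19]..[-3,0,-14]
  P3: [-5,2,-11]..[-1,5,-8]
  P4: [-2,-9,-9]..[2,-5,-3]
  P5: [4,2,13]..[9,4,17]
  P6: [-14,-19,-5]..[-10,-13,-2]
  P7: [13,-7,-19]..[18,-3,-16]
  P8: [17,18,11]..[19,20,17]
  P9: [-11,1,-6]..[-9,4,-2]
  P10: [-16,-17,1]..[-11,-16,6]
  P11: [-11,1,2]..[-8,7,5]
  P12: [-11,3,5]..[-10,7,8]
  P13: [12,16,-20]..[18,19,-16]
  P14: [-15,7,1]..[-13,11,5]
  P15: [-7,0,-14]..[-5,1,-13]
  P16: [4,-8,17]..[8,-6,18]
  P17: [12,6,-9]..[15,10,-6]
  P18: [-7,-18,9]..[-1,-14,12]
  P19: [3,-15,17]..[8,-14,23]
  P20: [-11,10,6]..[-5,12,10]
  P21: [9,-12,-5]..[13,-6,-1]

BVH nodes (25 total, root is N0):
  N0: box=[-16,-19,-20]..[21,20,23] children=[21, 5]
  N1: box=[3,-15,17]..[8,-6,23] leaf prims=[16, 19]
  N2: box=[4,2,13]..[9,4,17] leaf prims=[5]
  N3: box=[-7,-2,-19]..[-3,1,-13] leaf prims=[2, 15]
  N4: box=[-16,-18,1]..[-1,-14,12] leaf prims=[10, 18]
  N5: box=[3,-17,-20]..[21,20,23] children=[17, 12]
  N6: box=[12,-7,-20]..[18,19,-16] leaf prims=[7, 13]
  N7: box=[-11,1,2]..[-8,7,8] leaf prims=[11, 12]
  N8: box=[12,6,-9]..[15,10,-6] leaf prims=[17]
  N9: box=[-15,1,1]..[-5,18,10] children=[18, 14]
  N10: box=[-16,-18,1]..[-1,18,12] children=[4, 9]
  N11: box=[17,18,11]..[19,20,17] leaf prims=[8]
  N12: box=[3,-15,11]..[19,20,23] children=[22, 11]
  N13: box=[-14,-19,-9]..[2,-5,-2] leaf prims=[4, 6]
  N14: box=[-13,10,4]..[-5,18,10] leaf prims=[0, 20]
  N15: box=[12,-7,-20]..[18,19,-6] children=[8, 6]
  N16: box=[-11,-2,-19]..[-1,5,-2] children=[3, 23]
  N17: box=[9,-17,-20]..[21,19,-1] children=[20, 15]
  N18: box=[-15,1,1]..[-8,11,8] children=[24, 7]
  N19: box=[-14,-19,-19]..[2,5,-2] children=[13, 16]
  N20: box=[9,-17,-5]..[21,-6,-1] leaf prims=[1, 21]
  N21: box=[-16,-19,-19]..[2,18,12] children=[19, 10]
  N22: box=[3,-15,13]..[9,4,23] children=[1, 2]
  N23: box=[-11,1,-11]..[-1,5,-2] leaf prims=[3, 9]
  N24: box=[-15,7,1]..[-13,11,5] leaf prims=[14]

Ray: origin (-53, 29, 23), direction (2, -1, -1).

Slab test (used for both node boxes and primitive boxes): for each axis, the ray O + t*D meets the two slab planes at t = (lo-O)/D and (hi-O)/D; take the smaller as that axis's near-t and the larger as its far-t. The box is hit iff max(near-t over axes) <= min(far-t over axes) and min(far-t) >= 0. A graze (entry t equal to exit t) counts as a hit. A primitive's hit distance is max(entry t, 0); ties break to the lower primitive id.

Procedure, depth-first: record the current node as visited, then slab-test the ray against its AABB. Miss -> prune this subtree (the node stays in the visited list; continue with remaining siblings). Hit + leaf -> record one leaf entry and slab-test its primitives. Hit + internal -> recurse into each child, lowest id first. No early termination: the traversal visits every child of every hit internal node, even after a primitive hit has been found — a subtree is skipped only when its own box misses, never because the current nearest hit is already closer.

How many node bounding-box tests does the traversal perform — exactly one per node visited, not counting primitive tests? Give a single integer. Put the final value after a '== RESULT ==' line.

Walk:
N0 x:[37/2,37] y:[9,48] z:[0,43] -> hit [37/2,37], descend [5, 21]
  N5 x:[28,37] y:[9,46] z:[0,43] -> hit [28,37], descend [12, 17]
    N12 x:[28,36] y:[9,44] z:[0,12] -> miss, prune
    N17 x:[31,37] y:[10,46] z:[24,43] -> hit [31,37], descend [15, 20]
      N15 x:[65/2,71/2] y:[10,36] z:[29,43] -> hit [65/2,71/2], descend [6, 8]
        N6 x:[65/2,71/2] y:[10,36] z:[39,43] -> miss, prune
        N8 x:[65/2,34] y:[19,23] z:[29,32] -> miss, prune
      N20 x:[31,37] y:[35,46] z:[24,28] -> miss, prune
  N21 x:[37/2,55/2] y:[11,48] z:[11,42] -> hit [37/2,55/2], descend [10, 19]
    N10 x:[37/2,26] y:[11,47] z:[11,22] -> hit [37/2,22], descend [4, 9]
      N4 x:[37/2,26] y:[43,47] z:[11,22] -> miss, prune
      N9 x:[19,24] y:[11,28] z:[13,22] -> hit [19,22], descend [14, 18]
        N14 x:[20,24] y:[11,19] z:[13,19] -> miss, prune
        N18 x:[19,45/2] y:[18,28] z:[15,22] -> hit [19,22], descend [7, 24]
          N7 x:[21,45/2] y:[22,28] z:[15,21] -> miss, prune
          N24 x:[19,20] y:[18,22] z:[18,22] -> hit [19,20] leaf, test {P14@t=19}
    N19 x:[39/2,55/2] y:[24,48] z:[25,42] -> hit [25,55/2], descend [13, 16]
      N13 x:[39/2,55/2] y:[34,48] z:[25,32] -> miss, prune
      N16 x:[21,26] y:[24,31] z:[25,42] -> hit [25,26], descend [3, 23]
        N3 x:[23,25] y:[28,31] z:[36,42] -> miss, prune
        N23 x:[21,26] y:[24,28] z:[25,34] -> hit [25,26] leaf, test {P3(miss), P9(miss)}

Visited [0, 5, 12, 17, 15, 6, 8, 20, 21, 10, 4, 9, 14, 18, 7, 24, 19, 13, 16, 3, 23]. Tests: 21 box, 2 leaf. Nearest: P14.

== RESULT ==
21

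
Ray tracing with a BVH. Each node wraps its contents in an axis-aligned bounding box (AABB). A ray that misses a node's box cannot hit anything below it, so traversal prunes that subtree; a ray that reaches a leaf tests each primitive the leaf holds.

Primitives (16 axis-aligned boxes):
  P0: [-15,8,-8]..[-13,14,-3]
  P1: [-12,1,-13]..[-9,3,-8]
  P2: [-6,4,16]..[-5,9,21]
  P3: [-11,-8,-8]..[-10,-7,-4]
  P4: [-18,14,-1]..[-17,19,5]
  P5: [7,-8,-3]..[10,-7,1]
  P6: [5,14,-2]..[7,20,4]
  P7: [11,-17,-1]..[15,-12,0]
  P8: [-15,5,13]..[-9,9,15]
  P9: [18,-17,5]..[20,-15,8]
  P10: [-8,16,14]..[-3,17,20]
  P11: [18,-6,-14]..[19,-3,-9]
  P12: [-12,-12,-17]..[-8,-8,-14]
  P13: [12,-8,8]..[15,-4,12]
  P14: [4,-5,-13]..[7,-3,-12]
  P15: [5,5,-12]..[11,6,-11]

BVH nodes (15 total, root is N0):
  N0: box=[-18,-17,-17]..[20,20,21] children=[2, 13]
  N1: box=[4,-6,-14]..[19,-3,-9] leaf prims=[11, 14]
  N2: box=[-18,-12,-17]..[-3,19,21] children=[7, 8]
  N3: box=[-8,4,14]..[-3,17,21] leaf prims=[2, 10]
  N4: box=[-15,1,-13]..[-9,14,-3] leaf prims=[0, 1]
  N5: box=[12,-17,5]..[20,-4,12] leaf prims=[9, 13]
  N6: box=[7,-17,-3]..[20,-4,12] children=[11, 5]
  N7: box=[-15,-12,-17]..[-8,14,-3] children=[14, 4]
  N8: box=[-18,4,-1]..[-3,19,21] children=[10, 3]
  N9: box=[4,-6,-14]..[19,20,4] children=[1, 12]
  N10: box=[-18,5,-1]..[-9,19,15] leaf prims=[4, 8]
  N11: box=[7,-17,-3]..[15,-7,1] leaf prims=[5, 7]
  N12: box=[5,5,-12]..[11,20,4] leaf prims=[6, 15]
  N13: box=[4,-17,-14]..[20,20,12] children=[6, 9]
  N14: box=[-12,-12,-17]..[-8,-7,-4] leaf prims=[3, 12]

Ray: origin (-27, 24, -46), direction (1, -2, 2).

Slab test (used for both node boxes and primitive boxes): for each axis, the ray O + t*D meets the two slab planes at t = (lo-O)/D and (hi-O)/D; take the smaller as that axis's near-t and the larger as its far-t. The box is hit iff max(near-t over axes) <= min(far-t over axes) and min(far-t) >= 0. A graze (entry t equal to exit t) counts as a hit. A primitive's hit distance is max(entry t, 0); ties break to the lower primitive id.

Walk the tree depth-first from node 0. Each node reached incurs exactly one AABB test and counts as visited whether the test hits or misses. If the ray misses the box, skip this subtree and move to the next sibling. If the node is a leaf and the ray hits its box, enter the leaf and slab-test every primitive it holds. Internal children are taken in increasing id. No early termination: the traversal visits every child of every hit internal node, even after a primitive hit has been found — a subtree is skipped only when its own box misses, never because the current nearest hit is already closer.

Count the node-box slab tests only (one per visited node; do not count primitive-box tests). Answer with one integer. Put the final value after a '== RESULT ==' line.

Walk:
N0 x:[9,47] y:[2,41/2] z:[29/2,67/2] -> hit [29/2,41/2], descend [2, 13]
  N2 x:[9,24] y:[5/2,18] z:[29/2,67/2] -> hit [29/2,18], descend [7, 8]
    N7 x:[12,19] y:[5,18] z:[29/2,43/2] -> hit [29/2,18], descend [4, 14]
      N4 x:[12,18] y:[5,23/2] z:[33/2,43/2] -> miss, prune
      N14 x:[15,19] y:[31/2,18] z:[29/2,21] -> hit [31/2,18] leaf, test {P3(miss), P12@t=16}
    N8 x:[9,24] y:[5/2,10] z:[45/2,67/2] -> miss, prune
  N13 x:[31,47] y:[2,41/2] z:[16,29] -> miss, prune

7 AABB tests over nodes [0, 2, 7, 4, 14, 8, 13]; 1 leaf entered; closest P12.

== RESULT ==
7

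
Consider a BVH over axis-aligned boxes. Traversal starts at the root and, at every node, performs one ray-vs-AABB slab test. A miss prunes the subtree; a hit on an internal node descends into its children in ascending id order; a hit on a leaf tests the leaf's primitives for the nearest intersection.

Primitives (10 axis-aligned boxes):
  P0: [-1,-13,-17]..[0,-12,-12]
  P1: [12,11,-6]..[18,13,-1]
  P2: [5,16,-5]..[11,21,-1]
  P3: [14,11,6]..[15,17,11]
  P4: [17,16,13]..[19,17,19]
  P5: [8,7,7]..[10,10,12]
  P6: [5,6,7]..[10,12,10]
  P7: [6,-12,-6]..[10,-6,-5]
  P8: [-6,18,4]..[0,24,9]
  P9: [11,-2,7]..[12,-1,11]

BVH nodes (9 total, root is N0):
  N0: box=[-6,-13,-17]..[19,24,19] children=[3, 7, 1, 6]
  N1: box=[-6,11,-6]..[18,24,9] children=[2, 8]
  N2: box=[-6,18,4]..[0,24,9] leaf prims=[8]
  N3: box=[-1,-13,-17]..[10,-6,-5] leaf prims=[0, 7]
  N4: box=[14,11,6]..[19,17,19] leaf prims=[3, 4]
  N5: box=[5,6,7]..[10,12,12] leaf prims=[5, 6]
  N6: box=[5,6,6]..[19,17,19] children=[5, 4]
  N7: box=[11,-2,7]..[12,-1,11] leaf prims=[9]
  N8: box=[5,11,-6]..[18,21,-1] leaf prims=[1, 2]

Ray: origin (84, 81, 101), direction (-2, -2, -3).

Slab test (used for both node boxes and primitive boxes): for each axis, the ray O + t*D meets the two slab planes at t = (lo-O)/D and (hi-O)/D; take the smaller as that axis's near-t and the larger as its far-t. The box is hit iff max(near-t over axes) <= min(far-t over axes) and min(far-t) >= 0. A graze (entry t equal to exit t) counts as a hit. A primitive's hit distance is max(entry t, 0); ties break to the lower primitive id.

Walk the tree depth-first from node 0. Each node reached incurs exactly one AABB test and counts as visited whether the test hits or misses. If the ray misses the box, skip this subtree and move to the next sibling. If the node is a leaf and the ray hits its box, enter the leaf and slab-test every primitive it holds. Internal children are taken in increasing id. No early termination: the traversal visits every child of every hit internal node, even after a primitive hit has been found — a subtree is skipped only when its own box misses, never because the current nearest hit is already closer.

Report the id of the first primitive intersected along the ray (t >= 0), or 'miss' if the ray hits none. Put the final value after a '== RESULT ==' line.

Trace the traversal:
N0 x:[65/2,45] y:[57/2,47] z:[82/3,118/3] -> hit [65/2,118/3], descend [1, 3, 6, 7]
  N1 x:[33,45] y:[57/2,35] z:[92/3,107/3] -> hit [33,35], descend [2, 8]
    N2 x:[42,45] y:[57/2,63/2] z:[92/3,97/3] -> miss, prune
    N8 x:[33,79/2] y:[30,35] z:[34,107/3] -> hit [34,35] leaf, test {P1@t=34, P2(miss)}
  N3 x:[37,85/2] y:[87/2,47] z:[106/3,118/3] -> miss, prune
  N6 x:[65/2,79/2] y:[32,75/2] z:[82/3,95/3] -> miss, prune
  N7 x:[36,73/2] y:[41,83/2] z:[30,94/3] -> miss, prune

order=[0, 1, 2, 8, 3, 6, 7]  |boxes|=7  |leaves|=1  hit=P1

== RESULT ==
1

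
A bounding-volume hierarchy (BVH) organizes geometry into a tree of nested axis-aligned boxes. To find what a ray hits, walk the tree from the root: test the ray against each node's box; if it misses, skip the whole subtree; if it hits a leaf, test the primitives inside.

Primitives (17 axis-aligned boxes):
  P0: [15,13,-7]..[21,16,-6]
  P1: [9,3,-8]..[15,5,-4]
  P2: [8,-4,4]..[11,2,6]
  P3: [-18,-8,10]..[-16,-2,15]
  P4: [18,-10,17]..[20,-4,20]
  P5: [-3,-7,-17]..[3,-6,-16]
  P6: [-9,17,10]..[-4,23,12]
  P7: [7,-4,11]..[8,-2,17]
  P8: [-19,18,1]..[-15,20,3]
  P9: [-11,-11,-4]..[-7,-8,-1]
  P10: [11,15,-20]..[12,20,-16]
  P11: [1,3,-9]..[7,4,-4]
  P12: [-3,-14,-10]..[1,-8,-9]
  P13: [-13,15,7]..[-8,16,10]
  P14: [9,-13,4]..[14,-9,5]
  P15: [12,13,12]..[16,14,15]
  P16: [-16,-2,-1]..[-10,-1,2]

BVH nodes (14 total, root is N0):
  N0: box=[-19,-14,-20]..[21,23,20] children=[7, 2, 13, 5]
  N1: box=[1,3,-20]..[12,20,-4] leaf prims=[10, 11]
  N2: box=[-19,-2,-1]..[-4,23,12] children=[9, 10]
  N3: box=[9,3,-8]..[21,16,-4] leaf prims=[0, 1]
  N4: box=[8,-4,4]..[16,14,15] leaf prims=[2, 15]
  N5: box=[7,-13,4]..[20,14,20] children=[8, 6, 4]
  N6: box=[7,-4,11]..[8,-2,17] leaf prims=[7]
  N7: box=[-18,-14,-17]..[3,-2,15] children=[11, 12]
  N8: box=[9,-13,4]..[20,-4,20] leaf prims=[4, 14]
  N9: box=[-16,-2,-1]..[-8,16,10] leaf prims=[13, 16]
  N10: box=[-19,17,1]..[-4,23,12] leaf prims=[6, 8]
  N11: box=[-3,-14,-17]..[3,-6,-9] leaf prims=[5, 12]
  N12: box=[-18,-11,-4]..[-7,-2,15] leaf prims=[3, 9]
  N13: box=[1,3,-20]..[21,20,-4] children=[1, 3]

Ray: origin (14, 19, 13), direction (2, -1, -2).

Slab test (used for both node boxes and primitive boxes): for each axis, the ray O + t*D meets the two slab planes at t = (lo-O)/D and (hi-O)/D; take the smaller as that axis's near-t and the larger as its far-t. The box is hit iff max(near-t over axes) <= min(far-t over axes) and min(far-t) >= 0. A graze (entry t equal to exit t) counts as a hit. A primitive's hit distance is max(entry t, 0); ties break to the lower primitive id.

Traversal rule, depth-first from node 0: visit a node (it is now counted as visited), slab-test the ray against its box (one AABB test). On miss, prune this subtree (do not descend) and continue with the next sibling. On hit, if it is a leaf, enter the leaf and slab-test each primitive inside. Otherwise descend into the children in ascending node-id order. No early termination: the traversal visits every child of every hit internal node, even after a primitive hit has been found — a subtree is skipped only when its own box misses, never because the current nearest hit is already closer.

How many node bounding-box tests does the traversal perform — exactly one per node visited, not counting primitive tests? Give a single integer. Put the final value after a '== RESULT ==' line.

Trace the traversal:
N0 x:[-33/2,7/2] y:[-4,33] z:[-7/2,33/2] -> hit [-7/2,7/2], descend [2, 5, 7, 13]
  N2 x:[-33/2,-9] y:[-4,21] z:[1/2,7] -> miss, prune
  N5 x:[-7/2,3] y:[5,32] z:[-7/2,9/2] -> miss, prune
  N7 x:[-16,-11/2] y:[21,33] z:[-1,15] -> miss, prune
  N13 x:[-13/2,7/2] y:[-1,16] z:[17/2,33/2] -> miss, prune

Summary -> nodes [0, 2, 5, 7, 13]; box-tests=5; leaf-entries=0; first=miss

== RESULT ==
5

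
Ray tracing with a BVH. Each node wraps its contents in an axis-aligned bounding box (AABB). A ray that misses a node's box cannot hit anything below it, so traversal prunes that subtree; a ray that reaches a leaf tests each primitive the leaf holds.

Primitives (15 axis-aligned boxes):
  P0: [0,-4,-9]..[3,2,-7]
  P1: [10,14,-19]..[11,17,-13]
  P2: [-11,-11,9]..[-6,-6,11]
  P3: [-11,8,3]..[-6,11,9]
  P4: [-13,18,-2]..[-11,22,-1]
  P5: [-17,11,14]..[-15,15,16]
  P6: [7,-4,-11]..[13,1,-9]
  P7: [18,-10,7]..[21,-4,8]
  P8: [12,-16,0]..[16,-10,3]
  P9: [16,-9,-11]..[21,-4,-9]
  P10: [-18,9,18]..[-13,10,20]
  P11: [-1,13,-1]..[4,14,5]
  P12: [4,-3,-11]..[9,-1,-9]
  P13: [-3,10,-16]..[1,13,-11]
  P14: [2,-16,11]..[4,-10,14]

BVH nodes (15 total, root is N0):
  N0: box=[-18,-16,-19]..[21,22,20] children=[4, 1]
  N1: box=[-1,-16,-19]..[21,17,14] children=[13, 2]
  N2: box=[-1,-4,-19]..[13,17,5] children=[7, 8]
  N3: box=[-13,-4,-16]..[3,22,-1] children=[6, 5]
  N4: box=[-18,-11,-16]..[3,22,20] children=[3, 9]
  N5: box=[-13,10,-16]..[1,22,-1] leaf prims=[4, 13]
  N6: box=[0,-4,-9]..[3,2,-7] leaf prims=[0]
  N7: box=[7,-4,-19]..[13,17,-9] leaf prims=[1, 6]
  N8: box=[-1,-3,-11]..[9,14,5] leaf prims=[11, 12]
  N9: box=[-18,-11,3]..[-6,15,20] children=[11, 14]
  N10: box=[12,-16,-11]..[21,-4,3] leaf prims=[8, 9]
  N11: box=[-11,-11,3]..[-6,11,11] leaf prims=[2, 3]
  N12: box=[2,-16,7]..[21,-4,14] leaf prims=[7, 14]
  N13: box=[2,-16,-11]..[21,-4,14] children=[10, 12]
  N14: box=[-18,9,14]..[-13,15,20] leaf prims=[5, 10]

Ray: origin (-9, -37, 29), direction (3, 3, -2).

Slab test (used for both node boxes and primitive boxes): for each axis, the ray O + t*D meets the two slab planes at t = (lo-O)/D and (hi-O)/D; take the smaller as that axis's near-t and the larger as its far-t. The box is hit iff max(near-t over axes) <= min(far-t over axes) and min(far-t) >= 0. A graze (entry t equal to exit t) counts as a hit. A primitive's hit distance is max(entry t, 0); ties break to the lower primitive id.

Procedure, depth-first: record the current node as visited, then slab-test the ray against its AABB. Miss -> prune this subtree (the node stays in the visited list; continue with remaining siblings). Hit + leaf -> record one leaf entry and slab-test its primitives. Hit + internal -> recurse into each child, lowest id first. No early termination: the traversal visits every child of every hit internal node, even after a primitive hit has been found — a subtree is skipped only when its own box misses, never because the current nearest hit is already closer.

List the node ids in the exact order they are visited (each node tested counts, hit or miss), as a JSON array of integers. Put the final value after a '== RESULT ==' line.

Trace the traversal:
N0 x:[-3,10] y:[7,59/3] z:[9/2,24] -> hit [7,10], descend [1, 4]
  N1 x:[8/3,10] y:[7,18] z:[15/2,24] -> hit [15/2,10], descend [2, 13]
    N2 x:[8/3,22/3] y:[11,18] z:[12,24] -> miss, prune
    N13 x:[11/3,10] y:[7,11] z:[15/2,20] -> hit [15/2,10], descend [10, 12]
      N10 x:[7,10] y:[7,11] z:[13,20] -> miss, prune
      N12 x:[11/3,10] y:[7,11] z:[15/2,11] -> hit [15/2,10] leaf, test {P7(miss), P14(miss)}
  N4 x:[-3,4] y:[26/3,59/3] z:[9/2,45/2] -> miss, prune

Visited [0, 1, 2, 13, 10, 12, 4]. Tests: 7 box, 1 leaf. Nearest: miss.

== RESULT ==
[0, 1, 2, 13, 10, 12, 4]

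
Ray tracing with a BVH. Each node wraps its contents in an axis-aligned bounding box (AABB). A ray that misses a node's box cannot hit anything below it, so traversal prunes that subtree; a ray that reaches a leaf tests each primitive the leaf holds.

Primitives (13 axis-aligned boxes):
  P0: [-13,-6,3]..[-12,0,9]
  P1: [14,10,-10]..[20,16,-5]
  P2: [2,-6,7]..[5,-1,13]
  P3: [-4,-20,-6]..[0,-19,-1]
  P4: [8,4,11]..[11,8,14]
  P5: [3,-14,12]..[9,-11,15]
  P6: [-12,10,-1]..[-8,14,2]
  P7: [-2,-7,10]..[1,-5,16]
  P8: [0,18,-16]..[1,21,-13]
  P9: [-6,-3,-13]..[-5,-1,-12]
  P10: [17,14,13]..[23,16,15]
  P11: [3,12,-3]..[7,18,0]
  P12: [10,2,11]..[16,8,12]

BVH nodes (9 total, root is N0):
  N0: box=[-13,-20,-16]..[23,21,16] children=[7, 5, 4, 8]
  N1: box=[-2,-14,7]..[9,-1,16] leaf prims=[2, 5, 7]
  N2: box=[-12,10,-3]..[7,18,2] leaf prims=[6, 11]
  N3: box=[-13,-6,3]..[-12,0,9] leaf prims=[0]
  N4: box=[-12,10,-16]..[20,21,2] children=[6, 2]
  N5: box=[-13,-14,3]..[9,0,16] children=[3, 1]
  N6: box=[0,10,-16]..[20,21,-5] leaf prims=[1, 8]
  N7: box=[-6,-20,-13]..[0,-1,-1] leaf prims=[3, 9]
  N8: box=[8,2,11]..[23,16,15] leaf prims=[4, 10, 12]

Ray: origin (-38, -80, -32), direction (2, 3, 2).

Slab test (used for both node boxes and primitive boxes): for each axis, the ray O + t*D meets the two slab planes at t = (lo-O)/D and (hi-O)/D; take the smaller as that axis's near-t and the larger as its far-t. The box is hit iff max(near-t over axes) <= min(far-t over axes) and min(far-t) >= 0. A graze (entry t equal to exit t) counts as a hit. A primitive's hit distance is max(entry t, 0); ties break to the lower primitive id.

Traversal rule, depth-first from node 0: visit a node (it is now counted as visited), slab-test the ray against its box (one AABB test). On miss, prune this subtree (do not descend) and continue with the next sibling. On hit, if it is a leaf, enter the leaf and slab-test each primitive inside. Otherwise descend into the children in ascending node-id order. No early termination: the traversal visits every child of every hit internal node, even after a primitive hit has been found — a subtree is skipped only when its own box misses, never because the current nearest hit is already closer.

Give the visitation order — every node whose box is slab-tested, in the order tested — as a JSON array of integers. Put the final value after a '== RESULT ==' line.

Traverse from the root:
N0 x:[25/2,61/2] y:[20,101/3] z:[8,24] -> hit [20,24], descend [4, 5, 7, 8]
  N4 x:[13,29] y:[30,101/3] z:[8,17] -> miss, prune
  N5 x:[25/2,47/2] y:[22,80/3] z:[35/2,24] -> hit [22,47/2], descend [1, 3]
    N1 x:[18,47/2] y:[22,79/3] z:[39/2,24] -> hit [22,47/2] leaf, test {P2(miss), P5@t=22, P7(miss)}
    N3 x:[25/2,13] y:[74/3,80/3] z:[35/2,41/2] -> miss, prune
  N7 x:[16,19] y:[20,79/3] z:[19/2,31/2] -> miss, prune
  N8 x:[23,61/2] y:[82/3,32] z:[43/2,47/2] -> miss, prune

Summary -> nodes [0, 4, 5, 1, 3, 7, 8]; box-tests=7; leaf-entries=1; first=P5

== RESULT ==
[0, 4, 5, 1, 3, 7, 8]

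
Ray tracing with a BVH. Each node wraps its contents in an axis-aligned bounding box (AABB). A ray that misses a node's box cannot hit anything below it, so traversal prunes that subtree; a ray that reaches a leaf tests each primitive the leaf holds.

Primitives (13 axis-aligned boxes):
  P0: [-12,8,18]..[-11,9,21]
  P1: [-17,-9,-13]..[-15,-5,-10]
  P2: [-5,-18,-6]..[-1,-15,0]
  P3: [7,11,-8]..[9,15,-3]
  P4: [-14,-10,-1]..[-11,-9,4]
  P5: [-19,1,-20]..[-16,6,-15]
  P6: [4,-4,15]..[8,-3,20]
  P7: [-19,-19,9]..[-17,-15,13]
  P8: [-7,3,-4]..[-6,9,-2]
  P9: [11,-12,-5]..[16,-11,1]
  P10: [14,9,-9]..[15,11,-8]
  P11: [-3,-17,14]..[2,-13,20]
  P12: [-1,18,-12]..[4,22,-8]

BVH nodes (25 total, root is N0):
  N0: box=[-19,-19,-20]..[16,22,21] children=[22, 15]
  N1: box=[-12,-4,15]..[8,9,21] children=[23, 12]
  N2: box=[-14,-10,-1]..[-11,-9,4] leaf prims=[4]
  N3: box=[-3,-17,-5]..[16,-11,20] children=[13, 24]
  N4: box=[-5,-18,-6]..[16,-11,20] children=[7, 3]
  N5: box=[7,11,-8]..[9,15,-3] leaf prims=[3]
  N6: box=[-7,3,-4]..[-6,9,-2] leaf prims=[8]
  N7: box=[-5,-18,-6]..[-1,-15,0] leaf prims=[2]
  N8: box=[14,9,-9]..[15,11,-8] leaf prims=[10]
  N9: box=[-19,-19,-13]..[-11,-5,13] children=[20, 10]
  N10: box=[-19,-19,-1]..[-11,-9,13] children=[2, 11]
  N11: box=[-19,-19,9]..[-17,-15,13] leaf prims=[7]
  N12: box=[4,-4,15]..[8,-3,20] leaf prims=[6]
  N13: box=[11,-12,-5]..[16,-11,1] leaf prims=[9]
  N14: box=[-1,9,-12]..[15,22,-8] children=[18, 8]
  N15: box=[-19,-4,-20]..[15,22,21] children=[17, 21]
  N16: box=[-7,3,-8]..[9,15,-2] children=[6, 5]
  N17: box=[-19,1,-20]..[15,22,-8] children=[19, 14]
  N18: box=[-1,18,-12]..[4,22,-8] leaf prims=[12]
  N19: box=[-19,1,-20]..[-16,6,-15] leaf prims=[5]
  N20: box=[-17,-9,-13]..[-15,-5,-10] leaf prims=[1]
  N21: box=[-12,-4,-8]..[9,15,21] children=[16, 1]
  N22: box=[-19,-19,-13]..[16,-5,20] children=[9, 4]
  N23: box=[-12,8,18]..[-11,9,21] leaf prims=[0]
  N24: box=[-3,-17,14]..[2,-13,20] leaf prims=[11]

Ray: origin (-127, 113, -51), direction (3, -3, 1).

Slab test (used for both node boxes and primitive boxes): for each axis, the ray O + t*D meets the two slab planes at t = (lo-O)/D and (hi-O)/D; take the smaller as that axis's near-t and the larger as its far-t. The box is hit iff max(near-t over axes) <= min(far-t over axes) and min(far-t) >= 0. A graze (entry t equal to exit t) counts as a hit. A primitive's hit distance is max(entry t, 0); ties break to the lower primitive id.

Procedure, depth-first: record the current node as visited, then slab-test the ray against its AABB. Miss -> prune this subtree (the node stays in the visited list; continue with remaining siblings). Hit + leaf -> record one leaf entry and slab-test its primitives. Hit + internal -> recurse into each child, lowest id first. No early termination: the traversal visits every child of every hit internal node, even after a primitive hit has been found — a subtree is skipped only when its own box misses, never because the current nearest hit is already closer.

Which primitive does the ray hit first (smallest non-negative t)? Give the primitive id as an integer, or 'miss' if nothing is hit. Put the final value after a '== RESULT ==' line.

Trace the traversal:
N0 x:[36,143/3] y:[91/3,44] z:[31,72] -> hit [36,44], descend [15, 22]
  N15 x:[36,142/3] y:[91/3,39] z:[31,72] -> hit [36,39], descend [17, 21]
    N17 x:[36,142/3] y:[91/3,112/3] z:[31,43] -> hit [36,112/3], descend [14, 19]
      N14 x:[42,142/3] y:[91/3,104/3] z:[39,43] -> miss, prune
      N19 x:[36,37] y:[107/3,112/3] z:[31,36] -> hit [36,36] leaf, test {P5@t=36}
    N21 x:[115/3,136/3] y:[98/3,39] z:[43,72] -> miss, prune
  N22 x:[36,143/3] y:[118/3,44] z:[38,71] -> hit [118/3,44], descend [4, 9]
    N4 x:[122/3,143/3] y:[124/3,131/3] z:[45,71] -> miss, prune
    N9 x:[36,116/3] y:[118/3,44] z:[38,64] -> miss, prune

Summary -> nodes [0, 15, 17, 14, 19, 21, 22, 4, 9]; box-tests=9; leaf-entries=1; first=P5

== RESULT ==
5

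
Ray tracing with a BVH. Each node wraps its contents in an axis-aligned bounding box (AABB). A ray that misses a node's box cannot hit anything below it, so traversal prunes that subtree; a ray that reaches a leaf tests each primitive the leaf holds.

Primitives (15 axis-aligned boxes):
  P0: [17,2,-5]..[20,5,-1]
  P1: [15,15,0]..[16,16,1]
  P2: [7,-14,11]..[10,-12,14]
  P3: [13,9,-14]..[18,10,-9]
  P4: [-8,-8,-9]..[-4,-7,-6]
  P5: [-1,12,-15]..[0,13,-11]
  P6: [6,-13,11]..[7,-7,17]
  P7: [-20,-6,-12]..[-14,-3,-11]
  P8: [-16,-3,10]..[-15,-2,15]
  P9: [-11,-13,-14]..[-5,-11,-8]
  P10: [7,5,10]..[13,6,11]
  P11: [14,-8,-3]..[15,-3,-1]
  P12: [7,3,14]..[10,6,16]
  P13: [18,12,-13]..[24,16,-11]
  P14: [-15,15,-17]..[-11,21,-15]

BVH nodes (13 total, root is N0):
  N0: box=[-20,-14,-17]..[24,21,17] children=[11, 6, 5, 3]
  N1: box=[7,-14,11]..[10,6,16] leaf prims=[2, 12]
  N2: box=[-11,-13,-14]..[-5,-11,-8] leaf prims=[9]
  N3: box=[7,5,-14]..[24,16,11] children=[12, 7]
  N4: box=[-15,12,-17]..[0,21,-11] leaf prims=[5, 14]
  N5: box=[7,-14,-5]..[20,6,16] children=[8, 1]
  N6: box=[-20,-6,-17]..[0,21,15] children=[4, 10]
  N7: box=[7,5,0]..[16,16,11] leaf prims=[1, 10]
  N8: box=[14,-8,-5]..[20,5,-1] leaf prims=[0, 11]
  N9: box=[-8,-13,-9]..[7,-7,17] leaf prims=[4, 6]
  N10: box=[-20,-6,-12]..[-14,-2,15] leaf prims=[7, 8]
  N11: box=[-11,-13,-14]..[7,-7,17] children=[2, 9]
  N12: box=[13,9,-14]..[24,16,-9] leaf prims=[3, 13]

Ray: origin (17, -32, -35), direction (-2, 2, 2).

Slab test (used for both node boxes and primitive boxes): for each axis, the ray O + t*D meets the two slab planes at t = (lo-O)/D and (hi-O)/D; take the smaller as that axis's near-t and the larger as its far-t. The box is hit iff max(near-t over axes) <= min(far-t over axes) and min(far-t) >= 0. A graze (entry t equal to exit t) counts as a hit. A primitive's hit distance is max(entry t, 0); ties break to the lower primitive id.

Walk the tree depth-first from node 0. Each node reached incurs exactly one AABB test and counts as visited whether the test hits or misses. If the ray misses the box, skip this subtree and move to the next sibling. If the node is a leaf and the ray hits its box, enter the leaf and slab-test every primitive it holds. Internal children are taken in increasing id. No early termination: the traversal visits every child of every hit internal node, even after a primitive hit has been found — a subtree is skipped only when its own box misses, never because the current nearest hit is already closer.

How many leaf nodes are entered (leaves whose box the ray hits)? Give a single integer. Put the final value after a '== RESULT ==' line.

Traverse from the root:
N0 x:[-7/2,37/2] y:[9,53/2] z:[9,26] -> hit [9,37/2], descend [3, 5, 6, 11]
  N3 x:[-7/2,5] y:[37/2,24] z:[21/2,23] -> miss, prune
  N5 x:[-3/2,5] y:[9,19] z:[15,51/2] -> miss, prune
  N6 x:[17/2,37/2] y:[13,53/2] z:[9,25] -> hit [13,37/2], descend [4, 10]
    N4 x:[17/2,16] y:[22,53/2] z:[9,12] -> miss, prune
    N10 x:[31/2,37/2] y:[13,15] z:[23/2,25] -> miss, prune
  N11 x:[5,14] y:[19/2,25/2] z:[21/2,26] -> hit [21/2,25/2], descend [2, 9]
    N2 x:[11,14] y:[19/2,21/2] z:[21/2,27/2] -> miss, prune
    N9 x:[5,25/2] y:[19/2,25/2] z:[13,26] -> miss, prune

Summary -> nodes [0, 3, 5, 6, 4, 10, 11, 2, 9]; box-tests=9; leaf-entries=0; first=miss

== RESULT ==
0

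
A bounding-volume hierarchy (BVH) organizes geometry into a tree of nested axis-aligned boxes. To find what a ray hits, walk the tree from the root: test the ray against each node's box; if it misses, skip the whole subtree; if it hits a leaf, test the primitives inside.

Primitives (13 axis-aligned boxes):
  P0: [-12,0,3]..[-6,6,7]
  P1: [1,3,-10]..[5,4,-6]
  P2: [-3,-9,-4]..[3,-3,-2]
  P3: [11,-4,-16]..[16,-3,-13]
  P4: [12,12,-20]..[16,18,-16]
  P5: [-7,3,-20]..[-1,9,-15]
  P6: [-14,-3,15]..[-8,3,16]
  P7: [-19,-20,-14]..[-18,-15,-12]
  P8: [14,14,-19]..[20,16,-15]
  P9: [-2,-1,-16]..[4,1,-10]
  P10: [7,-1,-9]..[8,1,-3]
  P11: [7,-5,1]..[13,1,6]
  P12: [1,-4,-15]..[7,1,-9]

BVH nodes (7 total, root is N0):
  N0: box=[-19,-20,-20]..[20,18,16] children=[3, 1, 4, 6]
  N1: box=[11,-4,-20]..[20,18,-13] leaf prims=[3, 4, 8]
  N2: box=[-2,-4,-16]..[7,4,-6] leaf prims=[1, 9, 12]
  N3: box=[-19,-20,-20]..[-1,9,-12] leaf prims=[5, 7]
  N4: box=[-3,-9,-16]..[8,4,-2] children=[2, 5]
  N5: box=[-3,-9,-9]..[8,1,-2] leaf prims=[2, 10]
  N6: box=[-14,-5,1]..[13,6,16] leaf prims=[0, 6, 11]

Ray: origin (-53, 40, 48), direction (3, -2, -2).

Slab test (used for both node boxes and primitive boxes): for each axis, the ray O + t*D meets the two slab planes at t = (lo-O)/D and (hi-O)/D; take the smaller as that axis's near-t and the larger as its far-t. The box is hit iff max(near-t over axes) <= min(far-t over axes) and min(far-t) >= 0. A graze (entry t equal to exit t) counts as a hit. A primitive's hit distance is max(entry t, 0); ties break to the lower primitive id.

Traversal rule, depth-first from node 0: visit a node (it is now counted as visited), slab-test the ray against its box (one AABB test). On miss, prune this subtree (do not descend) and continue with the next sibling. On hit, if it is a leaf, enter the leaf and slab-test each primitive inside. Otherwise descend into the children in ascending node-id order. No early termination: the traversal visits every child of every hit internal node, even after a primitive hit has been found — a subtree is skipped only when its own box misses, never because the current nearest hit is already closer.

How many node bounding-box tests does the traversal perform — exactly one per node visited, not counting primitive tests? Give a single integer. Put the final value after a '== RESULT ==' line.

Walk:
N0 x:[34/3,73/3] y:[11,30] z:[16,34] -> hit [16,73/3], descend [1, 3, 4, 6]
  N1 x:[64/3,73/3] y:[11,22] z:[61/2,34] -> miss, prune
  N3 x:[34/3,52/3] y:[31/2,30] z:[30,34] -> miss, prune
  N4 x:[50/3,61/3] y:[18,49/2] z:[25,32] -> miss, prune
  N6 x:[13,22] y:[17,45/2] z:[16,47/2] -> hit [17,22] leaf, test {P0(miss), P6(miss), P11@t=21}

Summary -> nodes [0, 1, 3, 4, 6]; box-tests=5; leaf-entries=1; first=P11

== RESULT ==
5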